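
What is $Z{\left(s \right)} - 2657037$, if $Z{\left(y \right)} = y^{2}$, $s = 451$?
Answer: $-2453636$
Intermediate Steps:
$Z{\left(s \right)} - 2657037 = 451^{2} - 2657037 = 203401 - 2657037 = -2453636$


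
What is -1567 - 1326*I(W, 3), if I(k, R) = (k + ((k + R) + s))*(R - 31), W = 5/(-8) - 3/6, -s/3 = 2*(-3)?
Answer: 694583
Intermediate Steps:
s = 18 (s = -6*(-3) = -3*(-6) = 18)
W = -9/8 (W = 5*(-⅛) - 3*⅙ = -5/8 - ½ = -9/8 ≈ -1.1250)
I(k, R) = (-31 + R)*(18 + R + 2*k) (I(k, R) = (k + ((k + R) + 18))*(R - 31) = (k + ((R + k) + 18))*(-31 + R) = (k + (18 + R + k))*(-31 + R) = (18 + R + 2*k)*(-31 + R) = (-31 + R)*(18 + R + 2*k))
-1567 - 1326*I(W, 3) = -1567 - 1326*(-558 + 3² - 62*(-9/8) - 13*3 + 2*3*(-9/8)) = -1567 - 1326*(-558 + 9 + 279/4 - 39 - 27/4) = -1567 - 1326*(-525) = -1567 + 696150 = 694583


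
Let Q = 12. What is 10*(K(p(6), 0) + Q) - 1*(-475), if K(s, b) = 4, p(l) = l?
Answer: 635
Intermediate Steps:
10*(K(p(6), 0) + Q) - 1*(-475) = 10*(4 + 12) - 1*(-475) = 10*16 + 475 = 160 + 475 = 635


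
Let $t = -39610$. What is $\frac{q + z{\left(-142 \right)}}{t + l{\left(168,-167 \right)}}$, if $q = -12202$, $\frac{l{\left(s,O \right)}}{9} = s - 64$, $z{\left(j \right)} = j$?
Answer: $\frac{6172}{19337} \approx 0.31918$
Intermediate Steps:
$l{\left(s,O \right)} = -576 + 9 s$ ($l{\left(s,O \right)} = 9 \left(s - 64\right) = 9 \left(-64 + s\right) = -576 + 9 s$)
$\frac{q + z{\left(-142 \right)}}{t + l{\left(168,-167 \right)}} = \frac{-12202 - 142}{-39610 + \left(-576 + 9 \cdot 168\right)} = - \frac{12344}{-39610 + \left(-576 + 1512\right)} = - \frac{12344}{-39610 + 936} = - \frac{12344}{-38674} = \left(-12344\right) \left(- \frac{1}{38674}\right) = \frac{6172}{19337}$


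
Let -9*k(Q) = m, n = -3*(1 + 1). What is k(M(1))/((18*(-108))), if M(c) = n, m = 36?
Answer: 1/486 ≈ 0.0020576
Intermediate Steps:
n = -6 (n = -3*2 = -6)
M(c) = -6
k(Q) = -4 (k(Q) = -⅑*36 = -4)
k(M(1))/((18*(-108))) = -4/(18*(-108)) = -4/(-1944) = -4*(-1/1944) = 1/486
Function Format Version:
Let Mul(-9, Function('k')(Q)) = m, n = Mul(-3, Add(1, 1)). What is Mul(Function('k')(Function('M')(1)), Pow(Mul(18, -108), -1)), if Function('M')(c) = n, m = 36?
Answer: Rational(1, 486) ≈ 0.0020576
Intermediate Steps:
n = -6 (n = Mul(-3, 2) = -6)
Function('M')(c) = -6
Function('k')(Q) = -4 (Function('k')(Q) = Mul(Rational(-1, 9), 36) = -4)
Mul(Function('k')(Function('M')(1)), Pow(Mul(18, -108), -1)) = Mul(-4, Pow(Mul(18, -108), -1)) = Mul(-4, Pow(-1944, -1)) = Mul(-4, Rational(-1, 1944)) = Rational(1, 486)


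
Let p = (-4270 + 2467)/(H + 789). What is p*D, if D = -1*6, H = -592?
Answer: 10818/197 ≈ 54.914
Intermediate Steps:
D = -6
p = -1803/197 (p = (-4270 + 2467)/(-592 + 789) = -1803/197 ≈ -9.1523)
p*D = -1803/197*(-6) = 10818/197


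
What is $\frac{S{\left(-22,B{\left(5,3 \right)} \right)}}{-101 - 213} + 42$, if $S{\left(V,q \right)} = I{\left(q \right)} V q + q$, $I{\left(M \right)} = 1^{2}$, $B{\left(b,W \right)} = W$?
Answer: $\frac{13251}{314} \approx 42.201$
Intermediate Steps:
$I{\left(M \right)} = 1$
$S{\left(V,q \right)} = q + V q$ ($S{\left(V,q \right)} = 1 V q + q = V q + q = q + V q$)
$\frac{S{\left(-22,B{\left(5,3 \right)} \right)}}{-101 - 213} + 42 = \frac{3 \left(1 - 22\right)}{-101 - 213} + 42 = \frac{3 \left(-21\right)}{-101 - 213} + 42 = - \frac{63}{-314} + 42 = \left(-63\right) \left(- \frac{1}{314}\right) + 42 = \frac{63}{314} + 42 = \frac{13251}{314}$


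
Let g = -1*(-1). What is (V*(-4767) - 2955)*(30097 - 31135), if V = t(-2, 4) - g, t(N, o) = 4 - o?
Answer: -1880856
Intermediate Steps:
g = 1
V = -1 (V = (4 - 1*4) - 1*1 = (4 - 4) - 1 = 0 - 1 = -1)
(V*(-4767) - 2955)*(30097 - 31135) = (-1*(-4767) - 2955)*(30097 - 31135) = (4767 - 2955)*(-1038) = 1812*(-1038) = -1880856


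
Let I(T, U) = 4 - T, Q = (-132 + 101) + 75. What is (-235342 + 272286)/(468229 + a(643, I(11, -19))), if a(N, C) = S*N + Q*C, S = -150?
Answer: 36944/371471 ≈ 0.099453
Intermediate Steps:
Q = 44 (Q = -31 + 75 = 44)
a(N, C) = -150*N + 44*C
(-235342 + 272286)/(468229 + a(643, I(11, -19))) = (-235342 + 272286)/(468229 + (-150*643 + 44*(4 - 1*11))) = 36944/(468229 + (-96450 + 44*(4 - 11))) = 36944/(468229 + (-96450 + 44*(-7))) = 36944/(468229 + (-96450 - 308)) = 36944/(468229 - 96758) = 36944/371471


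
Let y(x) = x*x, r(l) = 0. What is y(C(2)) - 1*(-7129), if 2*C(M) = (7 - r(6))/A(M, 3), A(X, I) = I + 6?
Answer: 2309845/324 ≈ 7129.1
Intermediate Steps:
A(X, I) = 6 + I
C(M) = 7/18 (C(M) = ((7 - 1*0)/(6 + 3))/2 = ((7 + 0)/9)/2 = (7*(1/9))/2 = (1/2)*(7/9) = 7/18)
y(x) = x**2
y(C(2)) - 1*(-7129) = (7/18)**2 - 1*(-7129) = 49/324 + 7129 = 2309845/324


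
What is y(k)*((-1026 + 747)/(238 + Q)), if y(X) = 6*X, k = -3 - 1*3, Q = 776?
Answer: 1674/169 ≈ 9.9053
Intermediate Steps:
k = -6 (k = -3 - 3 = -6)
y(k)*((-1026 + 747)/(238 + Q)) = (6*(-6))*((-1026 + 747)/(238 + 776)) = -(-10044)/1014 = -36*(-93/338) = 1674/169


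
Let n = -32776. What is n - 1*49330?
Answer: -82106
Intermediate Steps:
n - 1*49330 = -32776 - 1*49330 = -32776 - 49330 = -82106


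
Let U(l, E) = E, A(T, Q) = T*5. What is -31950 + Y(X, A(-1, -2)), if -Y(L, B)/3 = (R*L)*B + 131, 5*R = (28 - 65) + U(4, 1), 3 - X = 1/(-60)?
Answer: -163344/5 ≈ -32669.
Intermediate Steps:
A(T, Q) = 5*T
X = 181/60 (X = 3 - 1/(-60) = 3 - 1*(-1/60) = 3 + 1/60 = 181/60 ≈ 3.0167)
R = -36/5 (R = ((28 - 65) + 1)/5 = (-37 + 1)/5 = (⅕)*(-36) = -36/5 ≈ -7.2000)
Y(L, B) = -393 + 108*B*L/5 (Y(L, B) = -3*((-36*L/5)*B + 131) = -3*(-36*B*L/5 + 131) = -3*(131 - 36*B*L/5) = -393 + 108*B*L/5)
-31950 + Y(X, A(-1, -2)) = -31950 + (-393 + (108/5)*(5*(-1))*(181/60)) = -31950 + (-393 + (108/5)*(-5)*(181/60)) = -31950 + (-393 - 1629/5) = -31950 - 3594/5 = -163344/5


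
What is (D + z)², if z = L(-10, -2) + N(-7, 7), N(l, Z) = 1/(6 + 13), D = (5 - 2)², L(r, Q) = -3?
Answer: 13225/361 ≈ 36.634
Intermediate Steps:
D = 9 (D = 3² = 9)
N(l, Z) = 1/19
z = -56/19 (z = -3 + 1/19 = -56/19 ≈ -2.9474)
(D + z)² = (9 - 56/19)² = (115/19)² = 13225/361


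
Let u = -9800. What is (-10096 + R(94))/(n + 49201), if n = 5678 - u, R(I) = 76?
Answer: -10020/64679 ≈ -0.15492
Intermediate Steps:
n = 15478 (n = 5678 - 1*(-9800) = 5678 + 9800 = 15478)
(-10096 + R(94))/(n + 49201) = (-10096 + 76)/(15478 + 49201) = -10020/64679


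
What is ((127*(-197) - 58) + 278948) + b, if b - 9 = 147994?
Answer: 401874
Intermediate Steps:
b = 148003 (b = 9 + 147994 = 148003)
((127*(-197) - 58) + 278948) + b = ((127*(-197) - 58) + 278948) + 148003 = ((-25019 - 58) + 278948) + 148003 = (-25077 + 278948) + 148003 = 253871 + 148003 = 401874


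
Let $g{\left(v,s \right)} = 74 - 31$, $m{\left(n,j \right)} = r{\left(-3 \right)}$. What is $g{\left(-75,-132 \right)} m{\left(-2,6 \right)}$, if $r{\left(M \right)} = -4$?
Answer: $-172$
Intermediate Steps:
$m{\left(n,j \right)} = -4$
$g{\left(v,s \right)} = 43$
$g{\left(-75,-132 \right)} m{\left(-2,6 \right)} = 43 \left(-4\right) = -172$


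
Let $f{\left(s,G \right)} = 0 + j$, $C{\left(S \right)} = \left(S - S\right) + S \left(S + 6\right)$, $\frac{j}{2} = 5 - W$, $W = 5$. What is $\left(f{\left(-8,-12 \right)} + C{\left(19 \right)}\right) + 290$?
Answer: $765$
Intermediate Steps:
$j = 0$ ($j = 2 \left(5 - 5\right) = 2 \cdot 0 = 0$)
$C{\left(S \right)} = S \left(6 + S\right)$ ($C{\left(S \right)} = 0 + S \left(6 + S\right) = S \left(6 + S\right)$)
$f{\left(s,G \right)} = 0$ ($f{\left(s,G \right)} = 0 + 0 = 0$)
$\left(f{\left(-8,-12 \right)} + C{\left(19 \right)}\right) + 290 = \left(0 + 19 \left(6 + 19\right)\right) + 290 = \left(0 + 19 \cdot 25\right) + 290 = \left(0 + 475\right) + 290 = 475 + 290 = 765$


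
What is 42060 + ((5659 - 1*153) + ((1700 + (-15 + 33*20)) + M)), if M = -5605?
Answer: 44306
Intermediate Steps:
42060 + ((5659 - 1*153) + ((1700 + (-15 + 33*20)) + M)) = 42060 + ((5659 - 1*153) + ((1700 + (-15 + 33*20)) - 5605)) = 42060 + ((5659 - 153) + ((1700 + (-15 + 660)) - 5605)) = 42060 + (5506 + ((1700 + 645) - 5605)) = 42060 + (5506 + (2345 - 5605)) = 42060 + (5506 - 3260) = 42060 + 2246 = 44306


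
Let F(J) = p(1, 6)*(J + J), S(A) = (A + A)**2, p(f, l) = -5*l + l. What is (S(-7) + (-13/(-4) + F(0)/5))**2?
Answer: 635209/16 ≈ 39701.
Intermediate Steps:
p(f, l) = -4*l
S(A) = 4*A**2 (S(A) = (2*A)**2 = 4*A**2)
F(J) = -48*J (F(J) = (-4*6)*(J + J) = -48*J)
(S(-7) + (-13/(-4) + F(0)/5))**2 = (4*(-7)**2 + (-13/(-4) - 48*0/5))**2 = (4*49 + (-13*(-1/4) + 0*(1/5)))**2 = (196 + (13/4 + 0))**2 = (196 + 13/4)**2 = (797/4)**2 = 635209/16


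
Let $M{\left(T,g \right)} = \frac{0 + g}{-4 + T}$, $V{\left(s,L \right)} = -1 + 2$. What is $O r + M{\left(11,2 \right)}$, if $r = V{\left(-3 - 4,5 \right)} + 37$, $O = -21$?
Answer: $- \frac{5584}{7} \approx -797.71$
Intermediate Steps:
$V{\left(s,L \right)} = 1$
$M{\left(T,g \right)} = \frac{g}{-4 + T}$
$r = 38$ ($r = 1 + 37 = 38$)
$O r + M{\left(11,2 \right)} = \left(-21\right) 38 + \frac{2}{-4 + 11} = -798 + \frac{2}{7} = - \frac{5584}{7}$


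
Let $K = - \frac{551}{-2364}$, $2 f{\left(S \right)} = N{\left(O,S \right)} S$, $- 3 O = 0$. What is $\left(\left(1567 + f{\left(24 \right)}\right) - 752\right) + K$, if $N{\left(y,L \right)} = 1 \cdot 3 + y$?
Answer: $\frac{2012315}{2364} \approx 851.23$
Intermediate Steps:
$O = 0$ ($O = \left(- \frac{1}{3}\right) 0 = 0$)
$N{\left(y,L \right)} = 3 + y$
$f{\left(S \right)} = \frac{3 S}{2}$ ($f{\left(S \right)} = \frac{\left(3 + 0\right) S}{2} = \frac{3 S}{2}$)
$K = \frac{551}{2364}$ ($K = \left(-551\right) \left(- \frac{1}{2364}\right) = \frac{551}{2364} \approx 0.23308$)
$\left(\left(1567 + f{\left(24 \right)}\right) - 752\right) + K = \left(\left(1567 + \frac{3}{2} \cdot 24\right) - 752\right) + \frac{551}{2364} = \left(\left(1567 + 36\right) - 752\right) + \frac{551}{2364} = \left(1603 - 752\right) + \frac{551}{2364} = 851 + \frac{551}{2364} = \frac{2012315}{2364}$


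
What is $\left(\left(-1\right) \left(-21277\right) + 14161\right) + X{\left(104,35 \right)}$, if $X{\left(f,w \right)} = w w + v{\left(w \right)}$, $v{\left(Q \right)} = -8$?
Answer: $36655$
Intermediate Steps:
$X{\left(f,w \right)} = -8 + w^{2}$ ($X{\left(f,w \right)} = w w - 8 = w^{2} - 8 = -8 + w^{2}$)
$\left(\left(-1\right) \left(-21277\right) + 14161\right) + X{\left(104,35 \right)} = \left(\left(-1\right) \left(-21277\right) + 14161\right) - \left(8 - 35^{2}\right) = \left(21277 + 14161\right) + \left(-8 + 1225\right) = 35438 + 1217 = 36655$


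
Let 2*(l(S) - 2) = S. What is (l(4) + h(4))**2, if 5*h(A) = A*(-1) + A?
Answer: 16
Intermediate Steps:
h(A) = 0 (h(A) = (A*(-1) + A)/5 = (-A + A)/5 = (1/5)*0 = 0)
l(S) = 2 + S/2
(l(4) + h(4))**2 = ((2 + (1/2)*4) + 0)**2 = ((2 + 2) + 0)**2 = (4 + 0)**2 = 4**2 = 16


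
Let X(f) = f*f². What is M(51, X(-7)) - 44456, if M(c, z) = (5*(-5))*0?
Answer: -44456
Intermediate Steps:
X(f) = f³
M(c, z) = 0 (M(c, z) = -25*0 = 0)
M(51, X(-7)) - 44456 = 0 - 44456 = -44456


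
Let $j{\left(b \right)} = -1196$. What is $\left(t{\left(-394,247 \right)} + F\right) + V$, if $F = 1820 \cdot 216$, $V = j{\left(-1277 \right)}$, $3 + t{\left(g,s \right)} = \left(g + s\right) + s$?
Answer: $392021$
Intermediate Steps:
$t{\left(g,s \right)} = -3 + g + 2 s$ ($t{\left(g,s \right)} = -3 + \left(\left(g + s\right) + s\right) = -3 + \left(g + 2 s\right) = -3 + g + 2 s$)
$V = -1196$
$F = 393120$
$\left(t{\left(-394,247 \right)} + F\right) + V = \left(\left(-3 - 394 + 2 \cdot 247\right) + 393120\right) - 1196 = \left(\left(-3 - 394 + 494\right) + 393120\right) - 1196 = \left(97 + 393120\right) - 1196 = 393217 - 1196 = 392021$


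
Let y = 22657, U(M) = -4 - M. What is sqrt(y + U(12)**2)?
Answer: sqrt(22913) ≈ 151.37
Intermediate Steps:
sqrt(y + U(12)**2) = sqrt(22657 + (-4 - 1*12)**2) = sqrt(22657 + (-4 - 12)**2) = sqrt(22657 + (-16)**2) = sqrt(22657 + 256) = sqrt(22913)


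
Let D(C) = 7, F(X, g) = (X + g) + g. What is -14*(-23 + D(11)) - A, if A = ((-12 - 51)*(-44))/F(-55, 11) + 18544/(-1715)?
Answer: 546764/1715 ≈ 318.81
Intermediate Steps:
F(X, g) = X + 2*g
A = -162604/1715 (A = ((-12 - 51)*(-44))/(-55 + 2*11) + 18544/(-1715) = (-63*(-44))/(-55 + 22) + 18544*(-1/1715) = 2772/(-33) - 18544/1715 = 2772*(-1/33) - 18544/1715 = -84 - 18544/1715 = -162604/1715 ≈ -94.813)
-14*(-23 + D(11)) - A = -14*(-23 + 7) - 1*(-162604/1715) = -14*(-16) + 162604/1715 = 224 + 162604/1715 = 546764/1715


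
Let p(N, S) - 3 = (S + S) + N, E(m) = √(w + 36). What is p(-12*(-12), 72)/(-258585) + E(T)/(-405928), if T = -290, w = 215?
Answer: -97/86195 - √251/405928 ≈ -0.0011644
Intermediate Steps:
E(m) = √251 (E(m) = √(215 + 36) = √251)
p(N, S) = 3 + N + 2*S (p(N, S) = 3 + ((S + S) + N) = 3 + (2*S + N) = 3 + (N + 2*S) = 3 + N + 2*S)
p(-12*(-12), 72)/(-258585) + E(T)/(-405928) = (3 - 12*(-12) + 2*72)/(-258585) + √251/(-405928) = (3 + 144 + 144)*(-1/258585) + √251*(-1/405928) = 291*(-1/258585) - √251/405928 = -97/86195 - √251/405928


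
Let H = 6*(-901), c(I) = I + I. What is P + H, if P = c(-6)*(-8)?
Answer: -5310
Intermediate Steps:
c(I) = 2*I
H = -5406
P = 96 (P = (2*(-6))*(-8) = -12*(-8) = 96)
P + H = 96 - 5406 = -5310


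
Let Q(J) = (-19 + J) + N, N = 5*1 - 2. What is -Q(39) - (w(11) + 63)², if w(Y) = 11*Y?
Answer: -33879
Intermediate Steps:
N = 3 (N = 5 - 2 = 3)
Q(J) = -16 + J (Q(J) = (-19 + J) + 3 = -16 + J)
-Q(39) - (w(11) + 63)² = -(-16 + 39) - (11*11 + 63)² = -1*23 - (121 + 63)² = -23 - 1*184² = -23 - 1*33856 = -23 - 33856 = -33879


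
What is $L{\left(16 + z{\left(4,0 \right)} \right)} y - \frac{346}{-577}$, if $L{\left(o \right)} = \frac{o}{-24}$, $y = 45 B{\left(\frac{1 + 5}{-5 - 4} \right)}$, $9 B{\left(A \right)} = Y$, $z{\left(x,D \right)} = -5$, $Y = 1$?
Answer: $- \frac{23431}{13848} \approx -1.692$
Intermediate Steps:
$B{\left(A \right)} = \frac{1}{9}$ ($B{\left(A \right)} = \frac{1}{9} \cdot 1 = \frac{1}{9}$)
$y = 5$ ($y = 45 \cdot \frac{1}{9} = 5$)
$L{\left(o \right)} = - \frac{o}{24}$ ($L{\left(o \right)} = o \left(- \frac{1}{24}\right) = - \frac{o}{24}$)
$L{\left(16 + z{\left(4,0 \right)} \right)} y - \frac{346}{-577} = - \frac{16 - 5}{24} \cdot 5 - \frac{346}{-577} = \left(- \frac{1}{24}\right) 11 \cdot 5 - - \frac{346}{577} = \left(- \frac{11}{24}\right) 5 + \frac{346}{577} = - \frac{55}{24} + \frac{346}{577} = - \frac{23431}{13848}$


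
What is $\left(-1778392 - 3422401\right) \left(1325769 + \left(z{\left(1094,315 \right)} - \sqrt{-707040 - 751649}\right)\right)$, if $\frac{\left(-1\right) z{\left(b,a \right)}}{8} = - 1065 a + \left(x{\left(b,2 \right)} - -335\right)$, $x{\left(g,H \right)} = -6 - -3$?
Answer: $-20839125082009 + 5200793 i \sqrt{1458689} \approx -2.0839 \cdot 10^{13} + 6.2813 \cdot 10^{9} i$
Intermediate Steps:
$x{\left(g,H \right)} = -3$ ($x{\left(g,H \right)} = -6 + 3 = -3$)
$z{\left(b,a \right)} = -2656 + 8520 a$ ($z{\left(b,a \right)} = - 8 \left(- 1065 a - -332\right) = - 8 \left(- 1065 a + \left(-3 + 335\right)\right) = - 8 \left(- 1065 a + 332\right) = - 8 \left(332 - 1065 a\right) = -2656 + 8520 a$)
$\left(-1778392 - 3422401\right) \left(1325769 + \left(z{\left(1094,315 \right)} - \sqrt{-707040 - 751649}\right)\right) = \left(-1778392 - 3422401\right) \left(1325769 + \left(\left(-2656 + 8520 \cdot 315\right) - \sqrt{-707040 - 751649}\right)\right) = - 5200793 \left(1325769 + \left(\left(-2656 + 2683800\right) - \sqrt{-1458689}\right)\right) = - 5200793 \left(1325769 + \left(2681144 - i \sqrt{1458689}\right)\right) = - 5200793 \left(4006913 - i \sqrt{1458689}\right) = -20839125082009 + 5200793 i \sqrt{1458689}$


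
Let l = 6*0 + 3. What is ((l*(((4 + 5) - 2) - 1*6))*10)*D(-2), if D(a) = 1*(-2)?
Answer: -60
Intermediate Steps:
l = 3 (l = 0 + 3 = 3)
D(a) = -2
((l*(((4 + 5) - 2) - 1*6))*10)*D(-2) = ((3*(((4 + 5) - 2) - 1*6))*10)*(-2) = ((3*((9 - 2) - 6))*10)*(-2) = ((3*(7 - 6))*10)*(-2) = ((3*1)*10)*(-2) = (3*10)*(-2) = 30*(-2) = -60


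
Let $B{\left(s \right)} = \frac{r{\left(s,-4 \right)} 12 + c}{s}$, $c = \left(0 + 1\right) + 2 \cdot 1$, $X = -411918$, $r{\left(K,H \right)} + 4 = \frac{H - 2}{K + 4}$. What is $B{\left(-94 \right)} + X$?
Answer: $- \frac{193601239}{470} \approx -4.1192 \cdot 10^{5}$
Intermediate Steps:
$r{\left(K,H \right)} = -4 + \frac{-2 + H}{4 + K}$ ($r{\left(K,H \right)} = -4 + \frac{H - 2}{K + 4} = -4 + \frac{-2 + H}{4 + K}$)
$c = 3$ ($c = 1 + 2 = 3$)
$B{\left(s \right)} = \frac{3 + \frac{12 \left(-22 - 4 s\right)}{4 + s}}{s}$ ($B{\left(s \right)} = \frac{\frac{-18 - 4 - 4 s}{4 + s} 12 + 3}{s} = \frac{\frac{-22 - 4 s}{4 + s} 12 + 3}{s} = \frac{\frac{12 \left(-22 - 4 s\right)}{4 + s} + 3}{s} = \frac{3 + \frac{12 \left(-22 - 4 s\right)}{4 + s}}{s}$)
$B{\left(-94 \right)} + X = \frac{9 \left(-28 - -470\right)}{\left(-94\right) \left(4 - 94\right)} - 411918 = 9 \left(- \frac{1}{94}\right) \frac{1}{-90} \left(-28 + 470\right) - 411918 = 9 \left(- \frac{1}{94}\right) \left(- \frac{1}{90}\right) 442 - 411918 = \frac{221}{470} - 411918 = - \frac{193601239}{470}$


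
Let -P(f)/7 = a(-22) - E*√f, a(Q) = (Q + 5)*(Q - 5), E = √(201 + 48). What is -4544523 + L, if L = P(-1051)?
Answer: -4547736 + 7*I*√261699 ≈ -4.5477e+6 + 3581.0*I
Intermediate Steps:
E = √249 ≈ 15.780
a(Q) = (-5 + Q)*(5 + Q) (a(Q) = (5 + Q)*(-5 + Q) = (-5 + Q)*(5 + Q))
P(f) = -3213 + 7*√249*√f (P(f) = -7*((-25 + (-22)²) - √249*√f) = -7*((-25 + 484) - √249*√f) = -7*(459 - √249*√f) = -3213 + 7*√249*√f)
L = -3213 + 7*I*√261699 (L = -3213 + 7*√249*√(-1051) = -3213 + 7*√249*(I*√1051) = -3213 + 7*I*√261699 ≈ -3213.0 + 3581.0*I)
-4544523 + L = -4544523 + (-3213 + 7*I*√261699) = -4547736 + 7*I*√261699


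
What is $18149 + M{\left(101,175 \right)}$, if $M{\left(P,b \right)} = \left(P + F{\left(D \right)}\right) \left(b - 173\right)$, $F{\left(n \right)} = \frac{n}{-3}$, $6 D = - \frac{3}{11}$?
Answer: $\frac{605584}{33} \approx 18351.0$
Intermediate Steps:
$D = - \frac{1}{22}$ ($D = \frac{\left(-3\right) \frac{1}{11}}{6} = \frac{1}{6} \left(- \frac{3}{11}\right) = - \frac{1}{22} \approx -0.045455$)
$F{\left(n \right)} = - \frac{n}{3}$ ($F{\left(n \right)} = n \left(- \frac{1}{3}\right) = - \frac{n}{3}$)
$M{\left(P,b \right)} = \left(-173 + b\right) \left(\frac{1}{66} + P\right)$ ($M{\left(P,b \right)} = \left(P - - \frac{1}{66}\right) \left(b - 173\right) = \left(P + \frac{1}{66}\right) \left(-173 + b\right) = \left(\frac{1}{66} + P\right) \left(-173 + b\right) = \left(-173 + b\right) \left(\frac{1}{66} + P\right)$)
$18149 + M{\left(101,175 \right)} = 18149 + \left(- \frac{173}{66} - 17473 + \frac{1}{66} \cdot 175 + 101 \cdot 175\right) = 18149 + \left(- \frac{173}{66} - 17473 + \frac{175}{66} + 17675\right) = 18149 + \frac{6667}{33} = \frac{605584}{33}$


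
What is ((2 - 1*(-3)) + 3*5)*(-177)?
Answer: -3540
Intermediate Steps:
((2 - 1*(-3)) + 3*5)*(-177) = ((2 + 3) + 15)*(-177) = (5 + 15)*(-177) = 20*(-177) = -3540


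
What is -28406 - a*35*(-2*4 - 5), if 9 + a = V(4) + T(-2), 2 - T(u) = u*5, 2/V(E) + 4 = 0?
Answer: -54537/2 ≈ -27269.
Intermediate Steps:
V(E) = -½ (V(E) = 2/(-4 + 0) = 2/(-4) = 2*(-¼) = -½)
T(u) = 2 - 5*u (T(u) = 2 - u*5 = 2 - 5*u)
a = 5/2 (a = -9 + (-½ + (2 - 5*(-2))) = -9 + (-½ + (2 + 10)) = -9 + (-½ + 12) = -9 + 23/2 = 5/2 ≈ 2.5000)
-28406 - a*35*(-2*4 - 5) = -28406 - (5/2)*35*(-2*4 - 5) = -28406 - 175*(-8 - 5)/2 = -28406 - 175*(-13)/2 = -28406 - 1*(-2275/2) = -28406 + 2275/2 = -54537/2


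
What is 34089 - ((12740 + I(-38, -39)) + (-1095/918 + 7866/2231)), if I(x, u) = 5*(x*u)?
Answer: 413668151/29682 ≈ 13937.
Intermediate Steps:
I(x, u) = 5*u*x (I(x, u) = 5*(u*x) = 5*u*x)
34089 - ((12740 + I(-38, -39)) + (-1095/918 + 7866/2231)) = 34089 - ((12740 + 5*(-39)*(-38)) + (-1095/918 + 7866/2231)) = 34089 - ((12740 + 7410) + (-1095*1/918 + 7866*(1/2231))) = 34089 - (20150 + (-365/306 + 342/97)) = 34089 - (20150 + 69247/29682) = 34089 - 1*598161547/29682 = 34089 - 598161547/29682 = 413668151/29682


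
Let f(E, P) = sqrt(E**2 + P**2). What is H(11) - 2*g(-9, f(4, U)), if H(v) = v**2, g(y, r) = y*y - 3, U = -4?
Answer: -35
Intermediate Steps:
g(y, r) = -3 + y**2 (g(y, r) = y**2 - 3 = -3 + y**2)
H(11) - 2*g(-9, f(4, U)) = 11**2 - 2*(-3 + (-9)**2) = 121 - 2*(-3 + 81) = 121 - 2*78 = 121 - 156 = -35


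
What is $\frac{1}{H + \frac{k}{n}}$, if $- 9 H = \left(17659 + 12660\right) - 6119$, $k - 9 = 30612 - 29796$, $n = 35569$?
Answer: $- \frac{320121}{860762375} \approx -0.0003719$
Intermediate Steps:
$k = 825$ ($k = 9 + \left(30612 - 29796\right) = 9 + 816 = 825$)
$H = - \frac{24200}{9}$ ($H = - \frac{\left(17659 + 12660\right) - 6119}{9} = - \frac{30319 - 6119}{9} = \left(- \frac{1}{9}\right) 24200 = - \frac{24200}{9} \approx -2688.9$)
$\frac{1}{H + \frac{k}{n}} = \frac{1}{- \frac{24200}{9} + \frac{825}{35569}} = \frac{1}{- \frac{860762375}{320121}} = - \frac{320121}{860762375}$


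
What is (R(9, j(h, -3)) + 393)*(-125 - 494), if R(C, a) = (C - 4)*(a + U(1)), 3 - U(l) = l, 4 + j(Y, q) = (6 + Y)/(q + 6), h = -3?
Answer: -240172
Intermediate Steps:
j(Y, q) = -4 + (6 + Y)/(6 + q) (j(Y, q) = -4 + (6 + Y)/(q + 6) = -4 + (6 + Y)/(6 + q))
U(l) = 3 - l
R(C, a) = (-4 + C)*(2 + a) (R(C, a) = (C - 4)*(a + (3 - 1*1)) = (-4 + C)*(a + (3 - 1)) = (-4 + C)*(a + 2) = (-4 + C)*(2 + a))
(R(9, j(h, -3)) + 393)*(-125 - 494) = ((-8 - 4*(-18 - 3 - 4*(-3))/(6 - 3) + 2*9 + 9*((-18 - 3 - 4*(-3))/(6 - 3))) + 393)*(-125 - 494) = ((-8 - 4*(-18 - 3 + 12)/3 + 18 + 9*((-18 - 3 + 12)/3)) + 393)*(-619) = ((-8 - 4*(-9)/3 + 18 + 9*((⅓)*(-9))) + 393)*(-619) = ((-8 - 4*(-3) + 18 + 9*(-3)) + 393)*(-619) = ((-8 + 12 + 18 - 27) + 393)*(-619) = (-5 + 393)*(-619) = 388*(-619) = -240172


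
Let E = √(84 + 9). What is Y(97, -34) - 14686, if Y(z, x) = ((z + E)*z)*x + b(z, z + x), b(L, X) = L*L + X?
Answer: -325120 - 3298*√93 ≈ -3.5693e+5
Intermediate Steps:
b(L, X) = X + L² (b(L, X) = L² + X = X + L²)
E = √93 ≈ 9.6436
Y(z, x) = x + z + z² + x*z*(z + √93) (Y(z, x) = ((z + √93)*z)*x + ((z + x) + z²) = (z*(z + √93))*x + ((x + z) + z²) = x*z*(z + √93) + (x + z + z²) = x + z + z² + x*z*(z + √93))
Y(97, -34) - 14686 = (-34 + 97 + 97² - 34*97² - 34*97*√93) - 14686 = (-34 + 97 + 9409 - 34*9409 - 3298*√93) - 14686 = (-34 + 97 + 9409 - 319906 - 3298*√93) - 14686 = (-310434 - 3298*√93) - 14686 = -325120 - 3298*√93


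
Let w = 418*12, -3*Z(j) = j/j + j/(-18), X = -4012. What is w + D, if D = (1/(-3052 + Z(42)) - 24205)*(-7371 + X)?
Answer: 7567170605831/27464 ≈ 2.7553e+8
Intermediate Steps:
Z(j) = -1/3 + j/54 (Z(j) = -(j/j + j/(-18))/3 = -(1 + j*(-1/18))/3 = -(1 - j/18)/3 = -1/3 + j/54)
w = 5016
D = 7567032846407/27464 (D = (1/(-3052 + (-1/3 + (1/54)*42)) - 24205)*(-7371 - 4012) = (1/(-3052 + (-1/3 + 7/9)) - 24205)*(-11383) = (1/(-3052 + 4/9) - 24205)*(-11383) = (1/(-27464/9) - 24205)*(-11383) = (-9/27464 - 24205)*(-11383) = -664766129/27464*(-11383) = 7567032846407/27464 ≈ 2.7553e+8)
w + D = 5016 + 7567032846407/27464 = 7567170605831/27464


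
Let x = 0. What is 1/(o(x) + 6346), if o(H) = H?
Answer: 1/6346 ≈ 0.00015758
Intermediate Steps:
1/(o(x) + 6346) = 1/(0 + 6346) = 1/6346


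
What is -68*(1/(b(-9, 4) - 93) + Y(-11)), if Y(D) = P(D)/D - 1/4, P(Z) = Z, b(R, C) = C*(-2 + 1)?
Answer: -4879/97 ≈ -50.299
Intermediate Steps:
b(R, C) = -C (b(R, C) = C*(-1) = -C)
Y(D) = 3/4 (Y(D) = D/D - 1/4 = 1 - 1*1/4 = 1 - 1/4 = 3/4)
-68*(1/(b(-9, 4) - 93) + Y(-11)) = -68*(1/(-1*4 - 93) + 3/4) = -68*(1/(-4 - 93) + 3/4) = -68*(1/(-97) + 3/4) = -68*(-1/97 + 3/4) = -68*287/388 = -4879/97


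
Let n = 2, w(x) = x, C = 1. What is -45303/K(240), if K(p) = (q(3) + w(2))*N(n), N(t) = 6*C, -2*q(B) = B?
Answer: -15101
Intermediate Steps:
q(B) = -B/2
N(t) = 6 (N(t) = 6*1 = 6)
K(p) = 3 (K(p) = (-1/2*3 + 2)*6 = (-3/2 + 2)*6 = (1/2)*6 = 3)
-45303/K(240) = -45303/3 = -45303*1/3 = -15101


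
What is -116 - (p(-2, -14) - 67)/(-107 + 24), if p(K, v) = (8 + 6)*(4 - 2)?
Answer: -9667/83 ≈ -116.47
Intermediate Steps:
p(K, v) = 28 (p(K, v) = 14*2 = 28)
-116 - (p(-2, -14) - 67)/(-107 + 24) = -116 - (28 - 67)/(-107 + 24) = -116 - (-39)/(-83) = -116 - (-39)*(-1)/83 = -116 - 1*39/83 = -116 - 39/83 = -9667/83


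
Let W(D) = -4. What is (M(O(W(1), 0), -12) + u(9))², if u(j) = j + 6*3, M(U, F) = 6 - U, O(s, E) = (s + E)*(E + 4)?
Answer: 2401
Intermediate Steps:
O(s, E) = (4 + E)*(E + s) (O(s, E) = (E + s)*(4 + E) = (4 + E)*(E + s))
u(j) = 18 + j (u(j) = j + 18 = 18 + j)
(M(O(W(1), 0), -12) + u(9))² = ((6 - (0² + 4*0 + 4*(-4) + 0*(-4))) + (18 + 9))² = ((6 - (0 + 0 - 16 + 0)) + 27)² = ((6 - 1*(-16)) + 27)² = ((6 + 16) + 27)² = (22 + 27)² = 49² = 2401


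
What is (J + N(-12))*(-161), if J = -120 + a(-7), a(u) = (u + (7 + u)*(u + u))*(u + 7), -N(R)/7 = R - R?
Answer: 19320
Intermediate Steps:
N(R) = 0 (N(R) = -7*(R - R) = -7*0 = 0)
a(u) = (7 + u)*(u + 2*u*(7 + u)) (a(u) = (u + (7 + u)*(2*u))*(7 + u) = (u + 2*u*(7 + u))*(7 + u) = (7 + u)*(u + 2*u*(7 + u)))
J = -120 (J = -120 - 7*(105 + 2*(-7)**2 + 29*(-7)) = -120 - 7*(105 + 2*49 - 203) = -120 - 7*(105 + 98 - 203) = -120 - 7*0 = -120 + 0 = -120)
(J + N(-12))*(-161) = (-120 + 0)*(-161) = -120*(-161) = 19320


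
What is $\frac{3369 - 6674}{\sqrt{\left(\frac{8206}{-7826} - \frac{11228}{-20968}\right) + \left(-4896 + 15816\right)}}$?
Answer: $- \frac{661 \sqrt{510473794554522890}}{14931995079} \approx -31.628$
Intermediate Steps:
$\frac{3369 - 6674}{\sqrt{\left(\frac{8206}{-7826} - \frac{11228}{-20968}\right) + \left(-4896 + 15816\right)}} = - \frac{3305}{\sqrt{\left(8206 \left(- \frac{1}{7826}\right) - - \frac{2807}{5242}\right) + 10920}} = - \frac{3305}{\sqrt{\left(- \frac{4103}{3913} + \frac{2807}{5242}\right) + 10920}} = - \frac{3305}{\sqrt{- \frac{10524135}{20511946} + 10920}} = - \frac{3305}{\sqrt{\frac{223979926185}{20511946}}} = - \frac{3305}{\frac{3}{20511946} \sqrt{510473794554522890}} = - 3305 \frac{\sqrt{510473794554522890}}{74659975395} = - \frac{661 \sqrt{510473794554522890}}{14931995079}$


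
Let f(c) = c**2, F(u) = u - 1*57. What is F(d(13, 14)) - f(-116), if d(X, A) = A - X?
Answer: -13512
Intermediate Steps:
F(u) = -57 + u (F(u) = u - 57 = -57 + u)
F(d(13, 14)) - f(-116) = (-57 + (14 - 1*13)) - 1*(-116)**2 = (-57 + (14 - 13)) - 1*13456 = (-57 + 1) - 13456 = -56 - 13456 = -13512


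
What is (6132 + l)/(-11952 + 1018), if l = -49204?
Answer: 21536/5467 ≈ 3.9393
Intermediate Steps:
(6132 + l)/(-11952 + 1018) = (6132 - 49204)/(-11952 + 1018) = -43072/(-10934) = -43072*(-1/10934) = 21536/5467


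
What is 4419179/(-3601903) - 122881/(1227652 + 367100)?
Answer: -7490099991151/5744142013056 ≈ -1.3040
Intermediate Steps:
4419179/(-3601903) - 122881/(1227652 + 367100) = 4419179*(-1/3601903) - 122881/1594752 = -4419179/3601903 - 122881*1/1594752 = -4419179/3601903 - 122881/1594752 = -7490099991151/5744142013056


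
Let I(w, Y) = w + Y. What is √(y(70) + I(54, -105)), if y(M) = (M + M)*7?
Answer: √929 ≈ 30.479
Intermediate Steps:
I(w, Y) = Y + w
y(M) = 14*M (y(M) = (2*M)*7 = 14*M)
√(y(70) + I(54, -105)) = √(14*70 + (-105 + 54)) = √(980 - 51) = √929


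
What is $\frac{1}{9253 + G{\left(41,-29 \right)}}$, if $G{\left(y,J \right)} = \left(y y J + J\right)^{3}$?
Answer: $- \frac{1}{116057167797699} \approx -8.6164 \cdot 10^{-15}$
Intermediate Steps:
$G{\left(y,J \right)} = \left(J + J y^{2}\right)^{3}$ ($G{\left(y,J \right)} = \left(y^{2} J + J\right)^{3} = \left(J y^{2} + J\right)^{3} = \left(J + J y^{2}\right)^{3}$)
$\frac{1}{9253 + G{\left(41,-29 \right)}} = \frac{1}{9253 + \left(-29\right)^{3} \left(1 + 41^{2}\right)^{3}} = \frac{1}{9253 - 24389 \left(1 + 1681\right)^{3}} = \frac{1}{9253 - 24389 \cdot 1682^{3}} = \frac{1}{9253 - 116057167806952} = \frac{1}{-116057167797699} = - \frac{1}{116057167797699}$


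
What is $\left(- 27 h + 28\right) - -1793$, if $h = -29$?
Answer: $2604$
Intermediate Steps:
$\left(- 27 h + 28\right) - -1793 = \left(\left(-27\right) \left(-29\right) + 28\right) - -1793 = \left(783 + 28\right) + 1793 = 811 + 1793 = 2604$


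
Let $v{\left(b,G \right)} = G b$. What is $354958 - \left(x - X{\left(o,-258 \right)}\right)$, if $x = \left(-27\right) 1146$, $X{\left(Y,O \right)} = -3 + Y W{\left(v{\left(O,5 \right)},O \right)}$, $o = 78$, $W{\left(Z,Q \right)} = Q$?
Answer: $365773$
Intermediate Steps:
$X{\left(Y,O \right)} = -3 + O Y$ ($X{\left(Y,O \right)} = -3 + Y O = -3 + O Y$)
$x = -30942$
$354958 - \left(x - X{\left(o,-258 \right)}\right) = 354958 - \left(-30942 - \left(-3 - 20124\right)\right) = 354958 - \left(-30942 - -20127\right) = 354958 - \left(-30942 + 20127\right) = 354958 - -10815 = 354958 + 10815 = 365773$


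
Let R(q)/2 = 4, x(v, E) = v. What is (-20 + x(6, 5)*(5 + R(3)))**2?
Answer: 3364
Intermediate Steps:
R(q) = 8 (R(q) = 2*4 = 8)
(-20 + x(6, 5)*(5 + R(3)))**2 = (-20 + 6*(5 + 8))**2 = (-20 + 6*13)**2 = (-20 + 78)**2 = 58**2 = 3364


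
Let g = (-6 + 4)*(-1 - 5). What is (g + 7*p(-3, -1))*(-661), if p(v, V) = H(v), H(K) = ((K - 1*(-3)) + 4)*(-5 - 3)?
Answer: 140132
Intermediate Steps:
H(K) = -56 - 8*K (H(K) = ((K + 3) + 4)*(-8) = ((3 + K) + 4)*(-8) = (7 + K)*(-8) = -56 - 8*K)
g = 12 (g = -2*(-6) = 12)
p(v, V) = -56 - 8*v
(g + 7*p(-3, -1))*(-661) = (12 + 7*(-56 - 8*(-3)))*(-661) = (12 + 7*(-56 + 24))*(-661) = (12 + 7*(-32))*(-661) = (12 - 224)*(-661) = -212*(-661) = 140132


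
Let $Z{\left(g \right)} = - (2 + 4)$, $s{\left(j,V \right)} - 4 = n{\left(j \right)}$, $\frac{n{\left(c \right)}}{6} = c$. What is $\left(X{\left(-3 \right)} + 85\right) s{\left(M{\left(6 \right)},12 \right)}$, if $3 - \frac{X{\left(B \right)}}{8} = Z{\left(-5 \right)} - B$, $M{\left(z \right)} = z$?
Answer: $5320$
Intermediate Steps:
$n{\left(c \right)} = 6 c$
$s{\left(j,V \right)} = 4 + 6 j$
$Z{\left(g \right)} = -6$ ($Z{\left(g \right)} = \left(-1\right) 6 = -6$)
$X{\left(B \right)} = 72 + 8 B$ ($X{\left(B \right)} = 24 - 8 \left(-6 - B\right) = 24 + \left(48 + 8 B\right) = 72 + 8 B$)
$\left(X{\left(-3 \right)} + 85\right) s{\left(M{\left(6 \right)},12 \right)} = \left(\left(72 + 8 \left(-3\right)\right) + 85\right) \left(4 + 6 \cdot 6\right) = \left(\left(72 - 24\right) + 85\right) \left(4 + 36\right) = \left(48 + 85\right) 40 = 133 \cdot 40 = 5320$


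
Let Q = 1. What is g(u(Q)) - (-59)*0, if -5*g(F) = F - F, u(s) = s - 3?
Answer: 0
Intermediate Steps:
u(s) = -3 + s
g(F) = 0 (g(F) = -(F - F)/5 = -1/5*0 = 0)
g(u(Q)) - (-59)*0 = 0 - (-59)*0 = 0 - 1*0 = 0 + 0 = 0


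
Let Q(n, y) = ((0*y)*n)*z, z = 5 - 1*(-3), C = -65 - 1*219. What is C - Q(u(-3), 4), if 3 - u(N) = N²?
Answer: -284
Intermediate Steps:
u(N) = 3 - N²
C = -284 (C = -65 - 219 = -284)
z = 8 (z = 5 + 3 = 8)
Q(n, y) = 0 (Q(n, y) = ((0*y)*n)*8 = (0*n)*8 = 0*8 = 0)
C - Q(u(-3), 4) = -284 - 1*0 = -284 + 0 = -284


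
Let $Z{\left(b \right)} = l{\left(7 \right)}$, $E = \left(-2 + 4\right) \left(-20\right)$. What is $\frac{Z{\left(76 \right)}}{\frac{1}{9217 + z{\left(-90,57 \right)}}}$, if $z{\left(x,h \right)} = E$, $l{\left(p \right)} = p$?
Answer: $64239$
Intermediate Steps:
$E = -40$ ($E = 2 \left(-20\right) = -40$)
$z{\left(x,h \right)} = -40$
$Z{\left(b \right)} = 7$
$\frac{Z{\left(76 \right)}}{\frac{1}{9217 + z{\left(-90,57 \right)}}} = \frac{7}{\frac{1}{9217 - 40}} = \frac{7}{\frac{1}{9177}} = 7 \frac{1}{\frac{1}{9177}} = 7 \cdot 9177 = 64239$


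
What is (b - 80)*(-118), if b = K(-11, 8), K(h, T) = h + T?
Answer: 9794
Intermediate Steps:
K(h, T) = T + h
b = -3 (b = 8 - 11 = -3)
(b - 80)*(-118) = (-3 - 80)*(-118) = -83*(-118) = 9794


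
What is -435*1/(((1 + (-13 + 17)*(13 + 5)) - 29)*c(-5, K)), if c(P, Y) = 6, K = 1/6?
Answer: -145/88 ≈ -1.6477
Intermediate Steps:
K = ⅙ ≈ 0.16667
-435*1/(((1 + (-13 + 17)*(13 + 5)) - 29)*c(-5, K)) = -435*1/(6*((1 + (-13 + 17)*(13 + 5)) - 29)) = -435*1/(6*((1 + 4*18) - 29)) = -435*1/(6*((1 + 72) - 29)) = -435*1/(6*(73 - 29)) = -435/(44*6) = -435/264 = -435*1/264 = -145/88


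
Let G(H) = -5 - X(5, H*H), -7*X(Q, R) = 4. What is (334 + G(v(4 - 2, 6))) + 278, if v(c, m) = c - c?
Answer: 4253/7 ≈ 607.57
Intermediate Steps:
X(Q, R) = -4/7 (X(Q, R) = -1/7*4 = -4/7)
v(c, m) = 0
G(H) = -31/7 (G(H) = -5 - 1*(-4/7) = -5 + 4/7 = -31/7)
(334 + G(v(4 - 2, 6))) + 278 = (334 - 31/7) + 278 = 2307/7 + 278 = 4253/7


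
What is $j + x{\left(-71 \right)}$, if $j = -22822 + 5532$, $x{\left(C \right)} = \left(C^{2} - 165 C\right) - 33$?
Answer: $-567$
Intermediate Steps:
$x{\left(C \right)} = -33 + C^{2} - 165 C$
$j = -17290$
$j + x{\left(-71 \right)} = -17290 - \left(-11682 - 5041\right) = -17290 + \left(-33 + 5041 + 11715\right) = -17290 + 16723 = -567$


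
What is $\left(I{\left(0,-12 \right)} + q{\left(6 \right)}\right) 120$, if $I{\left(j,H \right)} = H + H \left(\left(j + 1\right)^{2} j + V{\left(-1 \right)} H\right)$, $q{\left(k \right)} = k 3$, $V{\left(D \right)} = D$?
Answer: $-16560$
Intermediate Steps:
$q{\left(k \right)} = 3 k$
$I{\left(j,H \right)} = H + H \left(- H + j \left(1 + j\right)^{2}\right)$ ($I{\left(j,H \right)} = H + H \left(\left(j + 1\right)^{2} j - H\right) = H + H \left(\left(1 + j\right)^{2} j - H\right) = H + H \left(j \left(1 + j\right)^{2} - H\right) = H + H \left(- H + j \left(1 + j\right)^{2}\right)$)
$\left(I{\left(0,-12 \right)} + q{\left(6 \right)}\right) 120 = \left(- 12 \left(1 - -12 + 0 \left(1 + 0\right)^{2}\right) + 3 \cdot 6\right) 120 = \left(- 12 \left(1 + 12 + 0 \cdot 1^{2}\right) + 18\right) 120 = \left(- 12 \left(1 + 12 + 0 \cdot 1\right) + 18\right) 120 = \left(- 12 \left(1 + 12 + 0\right) + 18\right) 120 = \left(\left(-12\right) 13 + 18\right) 120 = \left(-156 + 18\right) 120 = \left(-138\right) 120 = -16560$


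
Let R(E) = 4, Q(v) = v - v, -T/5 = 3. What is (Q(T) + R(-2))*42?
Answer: 168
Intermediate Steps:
T = -15 (T = -5*3 = -15)
Q(v) = 0
(Q(T) + R(-2))*42 = (0 + 4)*42 = 4*42 = 168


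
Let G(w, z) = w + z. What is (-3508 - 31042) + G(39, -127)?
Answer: -34638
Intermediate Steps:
(-3508 - 31042) + G(39, -127) = (-3508 - 31042) + (39 - 127) = -34550 - 88 = -34638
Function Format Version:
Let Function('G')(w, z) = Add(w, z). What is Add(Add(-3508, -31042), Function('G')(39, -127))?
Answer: -34638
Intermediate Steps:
Add(Add(-3508, -31042), Function('G')(39, -127)) = Add(Add(-3508, -31042), Add(39, -127)) = Add(-34550, -88) = -34638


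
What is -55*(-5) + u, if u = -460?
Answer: -185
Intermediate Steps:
-55*(-5) + u = -55*(-5) - 460 = 275 - 460 = -185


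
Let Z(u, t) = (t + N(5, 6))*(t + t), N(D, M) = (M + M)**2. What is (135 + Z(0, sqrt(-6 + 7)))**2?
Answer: 180625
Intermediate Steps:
N(D, M) = 4*M**2 (N(D, M) = (2*M)**2 = 4*M**2)
Z(u, t) = 2*t*(144 + t) (Z(u, t) = (t + 4*6**2)*(t + t) = (t + 4*36)*(2*t) = (t + 144)*(2*t) = (144 + t)*(2*t) = 2*t*(144 + t))
(135 + Z(0, sqrt(-6 + 7)))**2 = (135 + 2*sqrt(-6 + 7)*(144 + sqrt(-6 + 7)))**2 = (135 + 2*sqrt(1)*(144 + sqrt(1)))**2 = (135 + 2*1*(144 + 1))**2 = (135 + 2*1*145)**2 = (135 + 290)**2 = 425**2 = 180625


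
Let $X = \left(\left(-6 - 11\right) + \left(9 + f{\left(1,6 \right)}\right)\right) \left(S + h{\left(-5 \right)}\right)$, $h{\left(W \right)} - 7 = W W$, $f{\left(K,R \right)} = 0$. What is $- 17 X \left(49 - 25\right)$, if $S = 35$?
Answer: $218688$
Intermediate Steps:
$h{\left(W \right)} = 7 + W^{2}$ ($h{\left(W \right)} = 7 + W W = 7 + W^{2}$)
$X = -536$ ($X = \left(\left(-6 - 11\right) + \left(9 + 0\right)\right) \left(35 + \left(7 + \left(-5\right)^{2}\right)\right) = \left(\left(-6 - 11\right) + 9\right) \left(35 + \left(7 + 25\right)\right) = \left(-17 + 9\right) \left(35 + 32\right) = \left(-8\right) 67 = -536$)
$- 17 X \left(49 - 25\right) = \left(-17\right) \left(-536\right) \left(49 - 25\right) = 9112 \cdot 24 = 218688$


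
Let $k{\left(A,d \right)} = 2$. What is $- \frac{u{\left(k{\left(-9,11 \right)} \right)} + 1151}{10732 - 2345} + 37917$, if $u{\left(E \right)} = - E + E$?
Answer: $\frac{318008728}{8387} \approx 37917.0$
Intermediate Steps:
$u{\left(E \right)} = 0$
$- \frac{u{\left(k{\left(-9,11 \right)} \right)} + 1151}{10732 - 2345} + 37917 = - \frac{0 + 1151}{10732 - 2345} + 37917 = - \frac{1151}{8387} + 37917 = \frac{318008728}{8387}$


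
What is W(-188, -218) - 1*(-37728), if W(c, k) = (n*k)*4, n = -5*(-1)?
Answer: 33368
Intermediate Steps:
n = 5
W(c, k) = 20*k (W(c, k) = (5*k)*4 = 20*k)
W(-188, -218) - 1*(-37728) = 20*(-218) - 1*(-37728) = -4360 + 37728 = 33368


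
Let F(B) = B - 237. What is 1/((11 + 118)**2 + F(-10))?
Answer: 1/16394 ≈ 6.0998e-5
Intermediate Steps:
F(B) = -237 + B
1/((11 + 118)**2 + F(-10)) = 1/((11 + 118)**2 + (-237 - 10)) = 1/(129**2 - 247) = 1/(16641 - 247) = 1/16394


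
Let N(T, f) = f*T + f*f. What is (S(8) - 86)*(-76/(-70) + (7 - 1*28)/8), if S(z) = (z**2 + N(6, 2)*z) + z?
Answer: -24567/140 ≈ -175.48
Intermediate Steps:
N(T, f) = f**2 + T*f (N(T, f) = T*f + f**2 = f**2 + T*f)
S(z) = z**2 + 17*z (S(z) = (z**2 + (2*(6 + 2))*z) + z = (z**2 + (2*8)*z) + z = (z**2 + 16*z) + z = z**2 + 17*z)
(S(8) - 86)*(-76/(-70) + (7 - 1*28)/8) = (8*(17 + 8) - 86)*(-76/(-70) + (7 - 1*28)/8) = (8*25 - 86)*(-76*(-1/70) + (7 - 28)*(1/8)) = (200 - 86)*(38/35 - 21*1/8) = 114*(38/35 - 21/8) = 114*(-431/280) = -24567/140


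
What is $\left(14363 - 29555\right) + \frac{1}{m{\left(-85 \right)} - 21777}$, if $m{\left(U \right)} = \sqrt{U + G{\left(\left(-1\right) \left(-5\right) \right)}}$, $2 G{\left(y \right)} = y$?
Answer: $- \frac{4803080569390}{316158541} - \frac{i \sqrt{330}}{948475623} \approx -15192.0 - 1.9153 \cdot 10^{-8} i$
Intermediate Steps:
$G{\left(y \right)} = \frac{y}{2}$
$m{\left(U \right)} = \sqrt{\frac{5}{2} + U}$ ($m{\left(U \right)} = \sqrt{U + \frac{\left(-1\right) \left(-5\right)}{2}} = \sqrt{U + \frac{1}{2} \cdot 5} = \sqrt{U + \frac{5}{2}} = \sqrt{\frac{5}{2} + U}$)
$\left(14363 - 29555\right) + \frac{1}{m{\left(-85 \right)} - 21777} = \left(14363 - 29555\right) + \frac{1}{\frac{\sqrt{10 + 4 \left(-85\right)}}{2} - 21777} = -15192 + \frac{1}{\frac{\sqrt{10 - 340}}{2} - 21777} = -15192 + \frac{1}{\frac{\sqrt{-330}}{2} - 21777} = -15192 + \frac{1}{\frac{i \sqrt{330}}{2} - 21777} = -15192 + \frac{1}{-21777 + \frac{i \sqrt{330}}{2}}$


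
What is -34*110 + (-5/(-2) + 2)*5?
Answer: -7435/2 ≈ -3717.5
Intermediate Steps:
-34*110 + (-5/(-2) + 2)*5 = -3740 + (-5*(-½) + 2)*5 = -3740 + (5/2 + 2)*5 = -3740 + (9/2)*5 = -3740 + 45/2 = -7435/2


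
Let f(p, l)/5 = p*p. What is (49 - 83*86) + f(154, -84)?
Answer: 111491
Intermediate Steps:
f(p, l) = 5*p**2 (f(p, l) = 5*(p*p) = 5*p**2)
(49 - 83*86) + f(154, -84) = (49 - 83*86) + 5*154**2 = (49 - 7138) + 5*23716 = -7089 + 118580 = 111491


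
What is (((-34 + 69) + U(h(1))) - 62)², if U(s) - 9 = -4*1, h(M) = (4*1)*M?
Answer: 484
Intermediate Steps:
h(M) = 4*M
U(s) = 5 (U(s) = 9 - 4*1 = 9 - 4 = 5)
(((-34 + 69) + U(h(1))) - 62)² = (((-34 + 69) + 5) - 62)² = ((35 + 5) - 62)² = (40 - 62)² = (-22)² = 484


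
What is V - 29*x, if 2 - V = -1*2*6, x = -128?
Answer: 3726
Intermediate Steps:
V = 14 (V = 2 - (-1*2)*6 = 2 - (-2)*6 = 2 - 1*(-12) = 2 + 12 = 14)
V - 29*x = 14 - 29*(-128) = 14 + 3712 = 3726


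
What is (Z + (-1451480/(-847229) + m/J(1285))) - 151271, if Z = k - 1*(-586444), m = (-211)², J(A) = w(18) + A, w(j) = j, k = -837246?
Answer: -443824610388502/1103939387 ≈ -4.0204e+5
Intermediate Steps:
J(A) = 18 + A
m = 44521
Z = -250802 (Z = -837246 - 1*(-586444) = -837246 + 586444 = -250802)
(Z + (-1451480/(-847229) + m/J(1285))) - 151271 = (-250802 + (-1451480/(-847229) + 44521/(18 + 1285))) - 151271 = (-250802 + (-1451480*(-1/847229) + 44521/1303)) - 151271 = (-250802 + (1451480/847229 + 44521*(1/1303))) - 151271 = (-250802 + (1451480/847229 + 44521/1303)) - 151271 = (-250802 + 39610760749/1103939387) - 151271 = -276830595377625/1103939387 - 151271 = -443824610388502/1103939387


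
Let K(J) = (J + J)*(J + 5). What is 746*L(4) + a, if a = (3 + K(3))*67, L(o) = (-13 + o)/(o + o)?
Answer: 10311/4 ≈ 2577.8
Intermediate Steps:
K(J) = 2*J*(5 + J) (K(J) = (2*J)*(5 + J) = 2*J*(5 + J))
L(o) = (-13 + o)/(2*o) (L(o) = (-13 + o)/((2*o)) = (-13 + o)*(1/(2*o)) = (-13 + o)/(2*o))
a = 3417 (a = (3 + 2*3*(5 + 3))*67 = (3 + 2*3*8)*67 = (3 + 48)*67 = 51*67 = 3417)
746*L(4) + a = 746*((1/2)*(-13 + 4)/4) + 3417 = 746*((1/2)*(1/4)*(-9)) + 3417 = 746*(-9/8) + 3417 = -3357/4 + 3417 = 10311/4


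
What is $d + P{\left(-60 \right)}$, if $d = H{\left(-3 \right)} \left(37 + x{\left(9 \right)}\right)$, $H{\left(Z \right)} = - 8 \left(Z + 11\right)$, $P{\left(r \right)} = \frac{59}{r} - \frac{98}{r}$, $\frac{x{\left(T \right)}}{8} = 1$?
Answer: $- \frac{57587}{20} \approx -2879.4$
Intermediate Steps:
$x{\left(T \right)} = 8$ ($x{\left(T \right)} = 8 \cdot 1 = 8$)
$P{\left(r \right)} = - \frac{39}{r}$
$H{\left(Z \right)} = -88 - 8 Z$ ($H{\left(Z \right)} = - 8 \left(11 + Z\right) = -88 - 8 Z$)
$d = -2880$ ($d = \left(-88 - -24\right) \left(37 + 8\right) = \left(-88 + 24\right) 45 = \left(-64\right) 45 = -2880$)
$d + P{\left(-60 \right)} = -2880 - \frac{39}{-60} = -2880 - - \frac{13}{20} = -2880 + \frac{13}{20} = - \frac{57587}{20}$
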